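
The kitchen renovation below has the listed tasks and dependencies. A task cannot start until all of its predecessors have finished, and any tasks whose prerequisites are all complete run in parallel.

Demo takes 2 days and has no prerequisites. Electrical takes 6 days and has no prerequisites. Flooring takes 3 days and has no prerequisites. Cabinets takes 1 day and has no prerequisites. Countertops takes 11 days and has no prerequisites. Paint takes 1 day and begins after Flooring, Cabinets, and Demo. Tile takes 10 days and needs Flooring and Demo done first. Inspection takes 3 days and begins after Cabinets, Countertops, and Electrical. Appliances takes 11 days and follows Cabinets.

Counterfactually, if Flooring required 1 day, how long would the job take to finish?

14

Critical path before the change: Countertops→Inspection = 11+3 = 14 giving 14 days.
The longest path through Flooring is only 13 days, so Flooring has float 1.
The critical path is still Countertops→Inspection; finish is now 14 days.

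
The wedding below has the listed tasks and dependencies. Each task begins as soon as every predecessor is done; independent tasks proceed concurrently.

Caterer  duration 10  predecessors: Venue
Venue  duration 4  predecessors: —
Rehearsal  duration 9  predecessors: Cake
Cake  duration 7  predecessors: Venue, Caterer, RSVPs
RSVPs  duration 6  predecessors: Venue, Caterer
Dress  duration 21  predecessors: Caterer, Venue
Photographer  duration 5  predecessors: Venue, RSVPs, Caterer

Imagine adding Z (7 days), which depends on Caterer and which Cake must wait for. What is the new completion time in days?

37

Originally the plan takes 36 days.
With Z inserted, Cake now waits for max(Venue, Caterer, RSVPs, Z).
New critical path: Venue→Caterer→Z→Cake→Rehearsal = 4+10+7+7+9 = 37 ⇒ 37 days.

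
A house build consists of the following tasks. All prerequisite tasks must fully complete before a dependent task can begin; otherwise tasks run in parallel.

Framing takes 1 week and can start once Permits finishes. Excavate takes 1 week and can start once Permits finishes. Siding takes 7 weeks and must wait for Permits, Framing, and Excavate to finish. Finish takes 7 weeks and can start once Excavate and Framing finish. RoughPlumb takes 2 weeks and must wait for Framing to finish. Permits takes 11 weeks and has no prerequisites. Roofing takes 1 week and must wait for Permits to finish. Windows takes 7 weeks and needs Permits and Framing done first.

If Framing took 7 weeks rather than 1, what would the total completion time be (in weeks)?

25

Baseline: Permits→Framing→Windows = 11+1+7 = 19 → 19 weeks.
Framing lies on that path, so at 7 weeks the path becomes 25 weeks.
That remains the longest chain; total 25 weeks.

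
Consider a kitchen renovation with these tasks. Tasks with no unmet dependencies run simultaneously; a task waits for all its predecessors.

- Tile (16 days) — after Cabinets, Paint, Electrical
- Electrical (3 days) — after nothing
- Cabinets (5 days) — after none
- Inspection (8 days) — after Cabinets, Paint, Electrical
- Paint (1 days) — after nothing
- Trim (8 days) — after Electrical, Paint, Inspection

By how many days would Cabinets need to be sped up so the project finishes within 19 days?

2

Current finish: 21 days; target: 19.
Cabinets is on every critical path, so each day cut from Cabinets cuts the finish by one (this holds down to a finish of 19).
Need 21 − 19 = 2 days off Cabinets → Cabinets becomes 3 days, finish becomes 19.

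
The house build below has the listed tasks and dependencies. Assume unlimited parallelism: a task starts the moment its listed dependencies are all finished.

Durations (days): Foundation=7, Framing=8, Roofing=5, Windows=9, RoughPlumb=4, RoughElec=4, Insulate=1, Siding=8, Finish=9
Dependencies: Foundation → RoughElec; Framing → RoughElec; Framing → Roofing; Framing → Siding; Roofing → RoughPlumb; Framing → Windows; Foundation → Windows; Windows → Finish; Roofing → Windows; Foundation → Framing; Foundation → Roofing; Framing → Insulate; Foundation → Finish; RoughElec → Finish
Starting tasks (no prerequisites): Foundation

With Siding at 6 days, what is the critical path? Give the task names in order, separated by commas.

Foundation, Framing, Roofing, Windows, Finish

As given, the longest chain is Foundation→Framing→Roofing→Windows→Finish = 7+8+5+9+9 = 38, so the finish is 38 days.
Siding is off the critical path — its longest chain is 23 days, giving 15 of slack.
No other chain overtakes it, so the finish is 38 days.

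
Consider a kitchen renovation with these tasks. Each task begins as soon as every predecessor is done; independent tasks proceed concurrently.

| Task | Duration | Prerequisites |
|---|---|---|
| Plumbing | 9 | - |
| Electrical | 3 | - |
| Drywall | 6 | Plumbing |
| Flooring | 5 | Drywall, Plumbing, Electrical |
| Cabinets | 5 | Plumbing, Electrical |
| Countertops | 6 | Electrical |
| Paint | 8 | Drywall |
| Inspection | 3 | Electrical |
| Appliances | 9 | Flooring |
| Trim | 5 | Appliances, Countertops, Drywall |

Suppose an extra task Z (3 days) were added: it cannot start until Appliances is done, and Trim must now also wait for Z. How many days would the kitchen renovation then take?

Originally the kitchen renovation takes 34 days.
With Z inserted, Trim now waits for max(Appliances, Countertops, Drywall, Z).
New critical path: Plumbing→Drywall→Flooring→Appliances→Z→Trim = 9+6+5+9+3+5 = 37 ⇒ 37 days.

37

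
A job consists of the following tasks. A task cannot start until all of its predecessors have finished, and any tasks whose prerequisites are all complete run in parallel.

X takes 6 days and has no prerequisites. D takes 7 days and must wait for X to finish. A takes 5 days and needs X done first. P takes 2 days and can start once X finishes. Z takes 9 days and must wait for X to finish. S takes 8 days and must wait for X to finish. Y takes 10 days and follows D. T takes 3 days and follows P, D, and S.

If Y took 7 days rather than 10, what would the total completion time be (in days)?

20

Baseline: X→D→Y = 6+7+10 = 23 → 23 days.
Y is on the critical path; changing it to 7 makes that path 20 days.
The critical path is still X→D→Y; finish is now 20 days.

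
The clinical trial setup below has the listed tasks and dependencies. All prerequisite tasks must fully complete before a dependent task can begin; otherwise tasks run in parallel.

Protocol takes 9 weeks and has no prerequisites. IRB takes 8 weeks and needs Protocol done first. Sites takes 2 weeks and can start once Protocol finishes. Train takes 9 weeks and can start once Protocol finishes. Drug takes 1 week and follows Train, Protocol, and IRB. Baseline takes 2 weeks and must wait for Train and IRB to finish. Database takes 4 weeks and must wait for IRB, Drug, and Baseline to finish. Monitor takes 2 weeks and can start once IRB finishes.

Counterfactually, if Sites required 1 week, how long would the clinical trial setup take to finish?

24

Baseline: Protocol→Train→Baseline→Database = 9+9+2+4 = 24 → 24 weeks.
Sites has 13 weeks of float (longest path through it is 11).
That remains the longest chain; total 24 weeks.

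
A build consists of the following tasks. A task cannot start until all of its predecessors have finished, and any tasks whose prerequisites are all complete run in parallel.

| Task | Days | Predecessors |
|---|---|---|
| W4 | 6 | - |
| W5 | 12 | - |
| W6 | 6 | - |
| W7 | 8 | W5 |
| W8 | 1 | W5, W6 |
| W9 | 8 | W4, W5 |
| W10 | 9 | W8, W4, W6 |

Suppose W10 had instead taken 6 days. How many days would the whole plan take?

The binding path is W5→W8→W10 = 12+1+9 = 22; finish at 22 days.
Since W10 is critical, the -3 change carries straight to that chain (now 19 days).
The binding chain switches to W5→W7 = 12+8 = 20; finish 20 days.

20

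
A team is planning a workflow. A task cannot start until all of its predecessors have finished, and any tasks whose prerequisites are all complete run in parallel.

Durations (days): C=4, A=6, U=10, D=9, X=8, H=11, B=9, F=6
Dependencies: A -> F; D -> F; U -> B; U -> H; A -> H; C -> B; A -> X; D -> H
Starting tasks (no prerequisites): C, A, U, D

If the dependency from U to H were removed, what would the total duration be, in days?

20

Original critical path: U→H = 10+11 = 21 ⇒ 21 days.
Without U→H, H's earliest start moves from 10 to 9.
The longest chain is now D→H = 9+11 = 20, so the job takes 20 days.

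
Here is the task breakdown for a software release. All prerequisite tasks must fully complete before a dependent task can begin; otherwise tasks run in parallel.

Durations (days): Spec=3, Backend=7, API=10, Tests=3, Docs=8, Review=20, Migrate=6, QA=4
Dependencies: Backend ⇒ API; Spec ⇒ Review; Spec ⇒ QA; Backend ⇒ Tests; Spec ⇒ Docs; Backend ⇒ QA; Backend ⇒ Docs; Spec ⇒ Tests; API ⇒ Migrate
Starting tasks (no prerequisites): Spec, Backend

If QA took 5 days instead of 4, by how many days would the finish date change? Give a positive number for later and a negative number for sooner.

Baseline: Spec→Review = 3+20 = 23 → 23 days.
The longest path through QA is only 11 days, so QA has float 12.
The critical path is still Spec→Review; finish is now 23 days.
Change in finish: 23 − 23 = +0 days.

0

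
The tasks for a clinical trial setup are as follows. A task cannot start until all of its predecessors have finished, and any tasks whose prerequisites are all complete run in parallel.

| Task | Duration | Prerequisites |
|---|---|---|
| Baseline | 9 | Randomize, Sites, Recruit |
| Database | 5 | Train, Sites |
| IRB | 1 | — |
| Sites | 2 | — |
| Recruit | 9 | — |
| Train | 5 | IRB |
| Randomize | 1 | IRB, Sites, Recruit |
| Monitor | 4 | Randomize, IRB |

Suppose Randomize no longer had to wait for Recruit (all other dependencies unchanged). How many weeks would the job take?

Before: longest chain Recruit→Randomize→Baseline = 9+1+9 = 19, finish 19.
Without Recruit→Randomize, Randomize's earliest start moves from 9 to 2.
After: Recruit→Baseline = 9+9 = 18 → 18 weeks.

18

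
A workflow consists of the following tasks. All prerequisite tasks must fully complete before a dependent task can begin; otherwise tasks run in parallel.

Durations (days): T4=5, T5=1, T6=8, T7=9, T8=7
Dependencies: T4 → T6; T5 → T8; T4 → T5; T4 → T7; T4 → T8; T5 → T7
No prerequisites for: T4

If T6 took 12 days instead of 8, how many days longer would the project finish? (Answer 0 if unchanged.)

Baseline: T4→T5→T7 = 5+1+9 = 15 → 15 days.
T6 has 2 days of float (longest path through it is 13).
Now T4→T6 = 5+12 = 17 is longest, so the finish becomes 17 days.
Change in finish: 17 − 15 = +2 days.

2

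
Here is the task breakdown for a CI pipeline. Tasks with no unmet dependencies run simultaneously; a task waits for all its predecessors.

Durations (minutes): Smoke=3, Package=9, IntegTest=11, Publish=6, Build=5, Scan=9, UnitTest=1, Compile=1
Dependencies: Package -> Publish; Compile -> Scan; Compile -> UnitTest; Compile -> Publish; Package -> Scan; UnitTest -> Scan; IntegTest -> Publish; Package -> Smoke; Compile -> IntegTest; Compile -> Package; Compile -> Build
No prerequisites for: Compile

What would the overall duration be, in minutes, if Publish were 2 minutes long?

Baseline: Compile→Package→Scan = 1+9+9 = 19 → 19 minutes.
Publish is off the critical path — its longest chain is 18 minutes, giving 1 of slack.
No other chain overtakes it, so the finish is 19 minutes.

19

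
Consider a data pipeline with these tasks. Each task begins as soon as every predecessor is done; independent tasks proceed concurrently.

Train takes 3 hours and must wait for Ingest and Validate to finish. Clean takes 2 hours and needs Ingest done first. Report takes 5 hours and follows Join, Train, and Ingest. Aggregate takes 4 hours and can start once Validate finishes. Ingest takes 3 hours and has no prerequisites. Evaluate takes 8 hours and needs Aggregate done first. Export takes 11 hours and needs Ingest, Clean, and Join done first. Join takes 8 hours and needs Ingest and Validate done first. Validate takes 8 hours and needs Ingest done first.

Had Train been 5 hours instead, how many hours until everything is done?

30

Critical path before the change: Ingest→Validate→Join→Export = 3+8+8+11 = 30 giving 30 hours.
Train is off the critical path — its longest chain is 19 hours, giving 11 of slack.
The critical path is still Ingest→Validate→Join→Export; finish is now 30 hours.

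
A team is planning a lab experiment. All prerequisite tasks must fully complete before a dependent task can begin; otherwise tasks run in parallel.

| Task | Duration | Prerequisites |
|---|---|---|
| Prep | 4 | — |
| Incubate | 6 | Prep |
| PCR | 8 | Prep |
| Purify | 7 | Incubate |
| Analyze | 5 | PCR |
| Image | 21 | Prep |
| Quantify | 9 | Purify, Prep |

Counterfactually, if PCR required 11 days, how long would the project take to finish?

26

The binding path is Prep→Incubate→Purify→Quantify = 4+6+7+9 = 26; finish at 26 days.
PCR has 9 days of float (longest path through it is 17).
That remains the longest chain; total 26 days.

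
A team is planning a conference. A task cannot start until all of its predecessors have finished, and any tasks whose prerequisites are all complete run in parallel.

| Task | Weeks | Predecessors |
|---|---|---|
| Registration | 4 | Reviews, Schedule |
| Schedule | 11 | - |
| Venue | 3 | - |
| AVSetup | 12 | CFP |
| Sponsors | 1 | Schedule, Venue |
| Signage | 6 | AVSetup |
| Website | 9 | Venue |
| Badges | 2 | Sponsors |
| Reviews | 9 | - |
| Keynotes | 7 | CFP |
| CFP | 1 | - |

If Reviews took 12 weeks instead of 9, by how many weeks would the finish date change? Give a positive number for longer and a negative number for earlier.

0

Critical path before the change: CFP→AVSetup→Signage = 1+12+6 = 19 giving 19 weeks.
Reviews has 6 weeks of float (longest path through it is 13).
That remains the longest chain; total 19 weeks.
Change in finish: 19 − 19 = +0 weeks.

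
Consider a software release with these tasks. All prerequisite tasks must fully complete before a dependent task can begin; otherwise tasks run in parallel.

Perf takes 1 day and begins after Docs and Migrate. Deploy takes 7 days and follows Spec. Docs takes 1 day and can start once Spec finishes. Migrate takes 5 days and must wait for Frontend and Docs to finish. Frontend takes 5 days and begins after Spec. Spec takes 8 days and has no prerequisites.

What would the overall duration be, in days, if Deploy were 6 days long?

Critical path before the change: Spec→Frontend→Migrate→Perf = 8+5+5+1 = 19 giving 19 days.
Deploy has 4 days of float (longest path through it is 15).
The critical path is still Spec→Frontend→Migrate→Perf; finish is now 19 days.

19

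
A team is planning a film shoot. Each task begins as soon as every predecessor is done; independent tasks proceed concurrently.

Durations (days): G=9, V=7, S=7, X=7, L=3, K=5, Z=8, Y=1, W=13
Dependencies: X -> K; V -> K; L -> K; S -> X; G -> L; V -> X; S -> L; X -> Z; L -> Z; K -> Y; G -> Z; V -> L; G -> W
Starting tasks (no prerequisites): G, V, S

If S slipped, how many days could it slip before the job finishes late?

G→W = 9+13 = 22 sets the makespan at 22 days.
The longest chain containing S totals 22 days.
Float = 22 − 22 = 0.

0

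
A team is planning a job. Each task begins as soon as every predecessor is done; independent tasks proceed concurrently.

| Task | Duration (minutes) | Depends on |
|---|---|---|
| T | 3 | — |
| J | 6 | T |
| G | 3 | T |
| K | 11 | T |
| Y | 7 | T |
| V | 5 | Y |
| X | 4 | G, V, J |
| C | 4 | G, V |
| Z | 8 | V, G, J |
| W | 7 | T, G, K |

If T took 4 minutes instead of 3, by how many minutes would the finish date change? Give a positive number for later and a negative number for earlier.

Actual critical path: T→Y→V→Z = 3+7+5+8 = 23 ⇒ 23 minutes.
T is on the critical path; changing it to 4 makes that path 24 minutes.
No other chain overtakes it, so the finish is 24 minutes.
Change in finish: 24 − 23 = +1 minutes.

1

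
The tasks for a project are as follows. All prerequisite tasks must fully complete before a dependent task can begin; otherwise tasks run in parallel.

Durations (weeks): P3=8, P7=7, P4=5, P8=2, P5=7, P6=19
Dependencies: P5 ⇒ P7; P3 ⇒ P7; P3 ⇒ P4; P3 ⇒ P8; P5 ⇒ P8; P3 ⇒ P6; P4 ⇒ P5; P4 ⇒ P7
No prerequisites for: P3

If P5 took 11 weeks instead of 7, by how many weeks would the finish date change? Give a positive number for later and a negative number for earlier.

Critical path before the change: P3→P4→P5→P7 = 8+5+7+7 = 27 giving 27 weeks.
Since P5 is critical, the +4 change carries straight to that chain (now 31 weeks).
No other chain overtakes it, so the finish is 31 weeks.
Change in finish: 31 − 27 = +4 weeks.

4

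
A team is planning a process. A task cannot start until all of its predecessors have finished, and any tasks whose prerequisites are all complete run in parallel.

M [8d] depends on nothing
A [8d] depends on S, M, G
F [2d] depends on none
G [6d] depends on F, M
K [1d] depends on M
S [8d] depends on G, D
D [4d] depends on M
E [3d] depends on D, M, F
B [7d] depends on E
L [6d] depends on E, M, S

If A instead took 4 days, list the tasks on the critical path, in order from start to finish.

M, G, S, L

Baseline: M→G→S→A = 8+6+8+8 = 30 → 30 days.
Since A is critical, the -4 change carries straight to that chain (now 26 days).
The binding chain switches to M→G→S→L = 8+6+8+6 = 28; finish 28 days.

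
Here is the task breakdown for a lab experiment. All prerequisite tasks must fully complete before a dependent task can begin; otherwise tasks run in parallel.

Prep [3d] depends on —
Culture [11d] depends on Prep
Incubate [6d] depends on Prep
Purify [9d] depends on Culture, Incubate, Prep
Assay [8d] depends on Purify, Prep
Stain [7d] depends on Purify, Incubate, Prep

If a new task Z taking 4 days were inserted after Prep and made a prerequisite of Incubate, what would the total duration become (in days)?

Originally the job takes 31 days.
With Z inserted, Incubate now waits for max(Prep, Z).
New critical path: Prep→Culture→Purify→Assay = 3+11+9+8 = 31 ⇒ 31 days.

31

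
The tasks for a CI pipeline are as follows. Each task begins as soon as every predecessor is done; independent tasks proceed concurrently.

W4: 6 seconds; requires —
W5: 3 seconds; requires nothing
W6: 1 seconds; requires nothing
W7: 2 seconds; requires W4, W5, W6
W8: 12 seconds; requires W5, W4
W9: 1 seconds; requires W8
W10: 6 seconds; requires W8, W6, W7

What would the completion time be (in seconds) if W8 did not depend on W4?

21

Original critical path: W4→W8→W10 = 6+12+6 = 24 ⇒ 24 seconds.
Without W4→W8, W8's earliest start moves from 6 to 3.
The longest chain is now W5→W8→W10 = 3+12+6 = 21, so the project takes 21 seconds.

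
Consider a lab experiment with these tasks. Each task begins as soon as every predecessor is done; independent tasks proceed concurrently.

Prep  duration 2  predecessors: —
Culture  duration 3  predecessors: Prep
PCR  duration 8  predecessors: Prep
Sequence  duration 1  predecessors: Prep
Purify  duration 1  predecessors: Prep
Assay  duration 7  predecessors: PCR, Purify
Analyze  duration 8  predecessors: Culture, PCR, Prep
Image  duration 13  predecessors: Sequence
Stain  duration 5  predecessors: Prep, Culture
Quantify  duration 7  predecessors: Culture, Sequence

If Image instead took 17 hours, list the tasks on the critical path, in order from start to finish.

Critical path before the change: Prep→PCR→Analyze = 2+8+8 = 18 giving 18 hours.
Image is off the critical path — its longest chain is 16 hours, giving 2 of slack.
New critical path: Prep→Sequence→Image = 2+1+17 = 20 ⇒ 20 hours.

Prep, Sequence, Image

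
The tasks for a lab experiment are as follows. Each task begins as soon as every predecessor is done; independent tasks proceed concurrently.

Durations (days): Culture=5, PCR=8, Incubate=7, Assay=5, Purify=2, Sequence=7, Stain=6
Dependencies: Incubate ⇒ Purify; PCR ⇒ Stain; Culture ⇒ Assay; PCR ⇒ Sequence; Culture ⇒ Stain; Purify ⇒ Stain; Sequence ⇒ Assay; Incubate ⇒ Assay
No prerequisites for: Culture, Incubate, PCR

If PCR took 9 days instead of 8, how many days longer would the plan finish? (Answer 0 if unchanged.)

1

The binding path is PCR→Sequence→Assay = 8+7+5 = 20; finish at 20 days.
PCR is on the critical path; changing it to 9 makes that path 21 days.
No other chain overtakes it, so the finish is 21 days.
Change in finish: 21 − 20 = +1 days.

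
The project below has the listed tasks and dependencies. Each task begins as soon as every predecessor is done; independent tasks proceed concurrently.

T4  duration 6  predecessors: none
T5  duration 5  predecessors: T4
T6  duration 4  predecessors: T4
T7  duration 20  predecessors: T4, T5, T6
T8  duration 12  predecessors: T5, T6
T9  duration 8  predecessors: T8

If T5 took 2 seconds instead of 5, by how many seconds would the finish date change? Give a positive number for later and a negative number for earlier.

Actual critical path: T4→T5→T7 = 6+5+20 = 31 ⇒ 31 seconds.
T5 is on the critical path; changing it to 2 makes that path 28 seconds.
The binding chain switches to T4→T6→T7 = 6+4+20 = 30; finish 30 seconds.
Change in finish: 30 − 31 = -1 seconds.

-1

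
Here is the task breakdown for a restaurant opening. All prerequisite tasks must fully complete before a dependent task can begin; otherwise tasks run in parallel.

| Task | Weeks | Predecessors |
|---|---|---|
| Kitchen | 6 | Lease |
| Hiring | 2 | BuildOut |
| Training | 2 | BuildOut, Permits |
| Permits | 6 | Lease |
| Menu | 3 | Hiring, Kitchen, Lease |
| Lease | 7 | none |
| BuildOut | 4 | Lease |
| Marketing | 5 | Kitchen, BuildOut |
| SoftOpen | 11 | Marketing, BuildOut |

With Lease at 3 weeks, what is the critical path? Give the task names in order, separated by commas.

The binding path is Lease→Kitchen→Marketing→SoftOpen = 7+6+5+11 = 29; finish at 29 weeks.
Lease lies on that path, so at 3 weeks the path becomes 25 weeks.
No other chain overtakes it, so the finish is 25 weeks.

Lease, Kitchen, Marketing, SoftOpen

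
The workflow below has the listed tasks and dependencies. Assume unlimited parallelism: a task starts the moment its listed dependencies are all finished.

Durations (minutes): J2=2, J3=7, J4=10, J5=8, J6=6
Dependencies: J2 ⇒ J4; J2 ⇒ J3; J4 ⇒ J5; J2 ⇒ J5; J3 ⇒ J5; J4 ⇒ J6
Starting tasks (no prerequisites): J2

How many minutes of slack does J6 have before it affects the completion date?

2

J2→J4→J5 = 2+10+8 = 20 sets the makespan at 20 minutes.
Longest path through J6: 18 minutes (earliest finish 18, latest finish 20).
Slack of J6 = 14 − 12 = 2 minutes.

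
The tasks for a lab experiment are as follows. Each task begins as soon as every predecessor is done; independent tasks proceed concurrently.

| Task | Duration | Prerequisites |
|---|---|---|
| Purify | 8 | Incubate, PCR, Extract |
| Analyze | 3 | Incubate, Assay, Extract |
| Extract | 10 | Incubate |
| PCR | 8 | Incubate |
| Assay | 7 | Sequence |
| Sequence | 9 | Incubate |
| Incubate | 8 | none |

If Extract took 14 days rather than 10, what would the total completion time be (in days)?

The binding path is Incubate→Sequence→Assay→Analyze = 8+9+7+3 = 27; finish at 27 days.
Extract has 1 day of float (longest path through it is 26).
Now Incubate→Extract→Purify = 8+14+8 = 30 is longest, so the finish becomes 30 days.

30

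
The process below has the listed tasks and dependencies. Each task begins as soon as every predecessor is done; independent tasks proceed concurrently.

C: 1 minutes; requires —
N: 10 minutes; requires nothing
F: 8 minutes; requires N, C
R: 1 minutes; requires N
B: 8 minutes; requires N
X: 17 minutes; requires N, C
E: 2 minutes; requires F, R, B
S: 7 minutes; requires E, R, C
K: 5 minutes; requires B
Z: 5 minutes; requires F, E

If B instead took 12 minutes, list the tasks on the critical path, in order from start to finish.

N, B, E, S

Baseline: N→B→E→S = 10+8+2+7 = 27 → 27 minutes.
Since B is critical, the +4 change carries straight to that chain (now 31 minutes).
No other chain overtakes it, so the finish is 31 minutes.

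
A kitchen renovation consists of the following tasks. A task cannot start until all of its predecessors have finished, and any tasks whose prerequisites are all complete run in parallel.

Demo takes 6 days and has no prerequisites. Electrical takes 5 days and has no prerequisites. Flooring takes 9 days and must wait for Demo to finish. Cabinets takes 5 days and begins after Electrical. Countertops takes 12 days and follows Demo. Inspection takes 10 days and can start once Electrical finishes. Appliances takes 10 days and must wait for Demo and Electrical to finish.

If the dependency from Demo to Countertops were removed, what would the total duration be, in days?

16

Before: longest chain Demo→Countertops = 6+12 = 18, finish 18.
Without Demo→Countertops, Countertops's earliest start moves from 6 to 0.
After: Demo→Appliances = 6+10 = 16 → 16 days.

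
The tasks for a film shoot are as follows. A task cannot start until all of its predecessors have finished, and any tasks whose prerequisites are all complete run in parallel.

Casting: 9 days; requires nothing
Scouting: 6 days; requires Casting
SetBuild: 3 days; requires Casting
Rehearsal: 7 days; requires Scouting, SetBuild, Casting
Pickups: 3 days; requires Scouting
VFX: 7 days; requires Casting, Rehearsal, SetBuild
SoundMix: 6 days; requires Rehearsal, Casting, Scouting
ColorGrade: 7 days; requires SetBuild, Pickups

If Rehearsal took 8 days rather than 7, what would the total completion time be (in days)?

30

Baseline: Casting→Scouting→Rehearsal→VFX = 9+6+7+7 = 29 → 29 days.
Rehearsal is on the critical path; changing it to 8 makes that path 30 days.
That remains the longest chain; total 30 days.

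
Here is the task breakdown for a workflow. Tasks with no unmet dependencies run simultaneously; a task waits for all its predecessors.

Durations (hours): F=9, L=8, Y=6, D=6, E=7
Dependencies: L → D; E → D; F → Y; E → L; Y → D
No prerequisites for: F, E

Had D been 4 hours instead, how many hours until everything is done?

Critical path before the change: F→Y→D = 9+6+6 = 21 giving 21 hours.
Since D is critical, the -2 change carries straight to that chain (now 19 hours).
The critical path is still F→Y→D; finish is now 19 hours.

19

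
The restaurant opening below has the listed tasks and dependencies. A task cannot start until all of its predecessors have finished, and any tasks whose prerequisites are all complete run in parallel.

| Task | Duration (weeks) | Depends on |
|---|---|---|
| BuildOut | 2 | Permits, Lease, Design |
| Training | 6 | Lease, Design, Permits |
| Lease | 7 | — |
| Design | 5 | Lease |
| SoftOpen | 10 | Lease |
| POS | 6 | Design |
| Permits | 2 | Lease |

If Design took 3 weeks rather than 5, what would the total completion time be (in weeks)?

The binding path is Lease→Design→Training = 7+5+6 = 18; finish at 18 weeks.
Design is on the critical path; changing it to 3 makes that path 16 weeks.
New critical path: Lease→SoftOpen = 7+10 = 17 ⇒ 17 weeks.

17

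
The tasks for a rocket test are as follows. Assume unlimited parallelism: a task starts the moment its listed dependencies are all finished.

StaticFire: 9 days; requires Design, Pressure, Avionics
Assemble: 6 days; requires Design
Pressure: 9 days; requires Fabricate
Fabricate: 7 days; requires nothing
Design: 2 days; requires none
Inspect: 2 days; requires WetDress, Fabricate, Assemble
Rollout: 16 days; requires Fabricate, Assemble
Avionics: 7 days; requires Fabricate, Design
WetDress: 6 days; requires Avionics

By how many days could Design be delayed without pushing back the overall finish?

The longest chain is Fabricate→Pressure→StaticFire = 7+9+9 = 25; overall finish 25 days.
The longest chain containing Design totals 24 days.
Slack of Design = 1 − 0 = 1 day.

1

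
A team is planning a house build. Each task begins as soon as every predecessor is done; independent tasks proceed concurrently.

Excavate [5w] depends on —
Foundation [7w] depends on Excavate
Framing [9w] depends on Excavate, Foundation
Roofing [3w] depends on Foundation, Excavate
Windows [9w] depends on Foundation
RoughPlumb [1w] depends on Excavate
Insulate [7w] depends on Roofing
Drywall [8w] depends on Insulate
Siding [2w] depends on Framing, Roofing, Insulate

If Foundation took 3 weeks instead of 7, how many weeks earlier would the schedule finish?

As given, the longest chain is Excavate→Foundation→Roofing→Insulate→Drywall = 5+7+3+7+8 = 30, so the finish is 30 weeks.
Foundation is on the critical path; changing it to 3 makes that path 26 weeks.
That remains the longest chain; total 26 weeks.
Change in finish: 26 − 30 = -4 weeks.

4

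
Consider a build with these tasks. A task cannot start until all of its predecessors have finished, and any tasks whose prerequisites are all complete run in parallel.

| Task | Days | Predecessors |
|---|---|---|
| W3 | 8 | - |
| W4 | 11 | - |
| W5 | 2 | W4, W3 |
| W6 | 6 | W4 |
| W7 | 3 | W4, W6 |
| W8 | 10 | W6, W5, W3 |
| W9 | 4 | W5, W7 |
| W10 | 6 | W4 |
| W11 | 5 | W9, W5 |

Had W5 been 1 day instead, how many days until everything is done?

Critical path before the change: W4→W6→W7→W9→W11 = 11+6+3+4+5 = 29 giving 29 days.
W5 is off the critical path — its longest chain is 23 days, giving 6 of slack.
The critical path is still W4→W6→W7→W9→W11; finish is now 29 days.

29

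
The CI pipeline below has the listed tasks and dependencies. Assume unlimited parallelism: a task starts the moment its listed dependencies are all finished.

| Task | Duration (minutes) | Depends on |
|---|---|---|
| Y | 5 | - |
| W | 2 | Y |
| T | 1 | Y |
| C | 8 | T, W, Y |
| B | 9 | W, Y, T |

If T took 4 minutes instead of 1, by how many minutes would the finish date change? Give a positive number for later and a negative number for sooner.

Actual critical path: Y→W→B = 5+2+9 = 16 ⇒ 16 minutes.
T has 1 minute of float (longest path through it is 15).
New critical path: Y→T→B = 5+4+9 = 18 ⇒ 18 minutes.
Change in finish: 18 − 16 = +2 minutes.

2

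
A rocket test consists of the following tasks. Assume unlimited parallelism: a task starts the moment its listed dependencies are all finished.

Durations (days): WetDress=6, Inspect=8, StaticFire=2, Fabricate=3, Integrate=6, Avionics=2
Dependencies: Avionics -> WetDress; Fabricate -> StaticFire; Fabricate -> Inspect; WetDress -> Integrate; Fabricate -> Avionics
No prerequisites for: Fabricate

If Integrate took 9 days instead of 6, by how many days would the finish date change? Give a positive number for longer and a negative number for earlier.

3

As given, the longest chain is Fabricate→Avionics→WetDress→Integrate = 3+2+6+6 = 17, so the finish is 17 days.
Integrate lies on that path, so at 9 days the path becomes 20 days.
No other chain overtakes it, so the finish is 20 days.
Change in finish: 20 − 17 = +3 days.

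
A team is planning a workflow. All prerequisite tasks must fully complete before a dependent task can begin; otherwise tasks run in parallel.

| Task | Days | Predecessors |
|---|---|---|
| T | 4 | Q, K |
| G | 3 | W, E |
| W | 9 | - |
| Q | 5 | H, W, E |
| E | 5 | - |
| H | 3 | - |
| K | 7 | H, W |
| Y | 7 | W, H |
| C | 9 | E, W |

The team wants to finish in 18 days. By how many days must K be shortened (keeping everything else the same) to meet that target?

Current finish: 20 days; target: 18.
K is on every critical path, so each day cut from K cuts the finish by one (this holds down to a finish of 18).
Need 20 − 18 = 2 days off K → K becomes 5 days, finish becomes 18.

2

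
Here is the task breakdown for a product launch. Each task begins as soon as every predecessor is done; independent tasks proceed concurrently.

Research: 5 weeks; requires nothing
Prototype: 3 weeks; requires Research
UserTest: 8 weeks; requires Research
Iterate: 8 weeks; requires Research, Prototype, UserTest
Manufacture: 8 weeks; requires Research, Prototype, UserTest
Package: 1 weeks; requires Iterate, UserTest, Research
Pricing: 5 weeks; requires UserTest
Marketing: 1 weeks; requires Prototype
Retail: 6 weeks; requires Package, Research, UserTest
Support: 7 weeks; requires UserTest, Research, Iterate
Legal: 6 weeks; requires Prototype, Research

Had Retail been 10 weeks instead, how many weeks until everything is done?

The binding path is Research→UserTest→Iterate→Package→Retail = 5+8+8+1+6 = 28; finish at 28 weeks.
Retail is on the critical path; changing it to 10 makes that path 32 weeks.
The critical path is still Research→UserTest→Iterate→Package→Retail; finish is now 32 weeks.

32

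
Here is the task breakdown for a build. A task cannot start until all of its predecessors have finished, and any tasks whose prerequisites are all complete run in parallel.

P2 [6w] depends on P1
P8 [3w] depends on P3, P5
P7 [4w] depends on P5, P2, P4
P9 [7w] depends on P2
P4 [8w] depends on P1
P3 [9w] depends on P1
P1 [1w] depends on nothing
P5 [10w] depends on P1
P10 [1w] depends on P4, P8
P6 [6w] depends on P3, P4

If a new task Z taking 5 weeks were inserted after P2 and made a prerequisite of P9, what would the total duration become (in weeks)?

19

Originally the plan takes 16 weeks.
With Z inserted, P9 now waits for max(P2, Z).
New critical path: P1→P2→Z→P9 = 1+6+5+7 = 19 ⇒ 19 weeks.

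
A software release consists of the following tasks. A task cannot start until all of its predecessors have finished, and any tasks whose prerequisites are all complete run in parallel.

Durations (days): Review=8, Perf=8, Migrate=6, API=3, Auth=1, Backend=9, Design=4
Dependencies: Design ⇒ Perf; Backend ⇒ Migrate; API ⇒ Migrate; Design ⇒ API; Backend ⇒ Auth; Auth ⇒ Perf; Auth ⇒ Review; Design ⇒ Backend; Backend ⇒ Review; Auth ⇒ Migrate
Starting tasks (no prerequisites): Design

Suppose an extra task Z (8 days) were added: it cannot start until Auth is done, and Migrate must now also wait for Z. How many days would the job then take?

28

Originally the job takes 22 days.
With Z inserted, Migrate now waits for max(API, Auth, Backend, Z).
New critical path: Design→Backend→Auth→Z→Migrate = 4+9+1+8+6 = 28 ⇒ 28 days.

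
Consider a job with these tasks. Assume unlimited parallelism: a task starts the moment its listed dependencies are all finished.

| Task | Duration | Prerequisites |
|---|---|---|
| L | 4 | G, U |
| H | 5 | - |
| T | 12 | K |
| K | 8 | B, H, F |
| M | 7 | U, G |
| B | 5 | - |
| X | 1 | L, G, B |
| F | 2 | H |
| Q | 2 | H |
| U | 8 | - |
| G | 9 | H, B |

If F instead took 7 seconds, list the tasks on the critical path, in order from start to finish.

As given, the longest chain is H→F→K→T = 5+2+8+12 = 27, so the finish is 27 seconds.
Since F is critical, the +5 change carries straight to that chain (now 32 seconds).
The critical path is still H→F→K→T; finish is now 32 seconds.

H, F, K, T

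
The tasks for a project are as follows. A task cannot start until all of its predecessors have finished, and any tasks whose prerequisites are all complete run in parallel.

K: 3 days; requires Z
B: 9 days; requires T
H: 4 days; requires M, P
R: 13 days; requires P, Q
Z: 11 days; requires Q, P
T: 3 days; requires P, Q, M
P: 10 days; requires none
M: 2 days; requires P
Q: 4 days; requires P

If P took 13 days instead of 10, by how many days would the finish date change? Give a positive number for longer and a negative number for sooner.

3

Baseline: P→Q→Z→K = 10+4+11+3 = 28 → 28 days.
P lies on that path, so at 13 days the path becomes 31 days.
No other chain overtakes it, so the finish is 31 days.
Change in finish: 31 − 28 = +3 days.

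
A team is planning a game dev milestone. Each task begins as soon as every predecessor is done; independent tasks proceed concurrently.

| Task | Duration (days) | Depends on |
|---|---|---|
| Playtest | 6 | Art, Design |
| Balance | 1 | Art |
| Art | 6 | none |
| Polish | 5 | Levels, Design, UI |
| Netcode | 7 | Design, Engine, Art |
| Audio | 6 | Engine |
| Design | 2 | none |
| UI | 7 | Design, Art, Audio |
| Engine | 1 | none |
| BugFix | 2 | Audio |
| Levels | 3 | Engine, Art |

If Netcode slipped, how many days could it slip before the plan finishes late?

Critical path: Engine→Audio→UI→Polish = 1+6+7+5 = 19, so the finish is 19 days.
The longest chain containing Netcode totals 13 days.
So Netcode can slip 19 − 13 = 6 days.

6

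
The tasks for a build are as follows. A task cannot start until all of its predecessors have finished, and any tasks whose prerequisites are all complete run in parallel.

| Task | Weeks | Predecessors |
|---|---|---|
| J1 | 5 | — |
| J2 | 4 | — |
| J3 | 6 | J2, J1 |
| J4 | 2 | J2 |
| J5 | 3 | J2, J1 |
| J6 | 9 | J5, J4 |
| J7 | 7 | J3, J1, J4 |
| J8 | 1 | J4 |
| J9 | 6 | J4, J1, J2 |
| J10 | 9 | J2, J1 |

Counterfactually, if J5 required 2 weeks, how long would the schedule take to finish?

18

The binding path is J1→J3→J7 = 5+6+7 = 18; finish at 18 weeks.
J5 has 1 week of float (longest path through it is 17).
The critical path is still J1→J3→J7; finish is now 18 weeks.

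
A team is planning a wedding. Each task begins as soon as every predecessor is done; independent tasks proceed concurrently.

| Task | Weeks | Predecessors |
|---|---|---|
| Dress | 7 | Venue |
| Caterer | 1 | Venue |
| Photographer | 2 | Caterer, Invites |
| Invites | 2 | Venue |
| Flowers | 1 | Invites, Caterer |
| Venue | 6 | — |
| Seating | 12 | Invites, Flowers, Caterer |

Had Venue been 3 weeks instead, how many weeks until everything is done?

18

Baseline: Venue→Invites→Flowers→Seating = 6+2+1+12 = 21 → 21 weeks.
Venue is on the critical path; changing it to 3 makes that path 18 weeks.
The critical path is still Venue→Invites→Flowers→Seating; finish is now 18 weeks.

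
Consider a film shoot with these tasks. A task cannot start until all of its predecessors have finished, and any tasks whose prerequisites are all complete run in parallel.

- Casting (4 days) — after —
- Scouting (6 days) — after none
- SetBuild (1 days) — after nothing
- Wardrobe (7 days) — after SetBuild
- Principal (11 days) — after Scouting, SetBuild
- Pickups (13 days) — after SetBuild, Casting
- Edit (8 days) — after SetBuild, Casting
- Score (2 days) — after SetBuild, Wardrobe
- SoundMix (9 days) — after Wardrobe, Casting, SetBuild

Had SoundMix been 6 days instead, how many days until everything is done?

As given, the longest chain is SetBuild→Wardrobe→SoundMix = 1+7+9 = 17, so the finish is 17 days.
SoundMix lies on that path, so at 6 days the path becomes 14 days.
New critical path: Casting→Pickups = 4+13 = 17 ⇒ 17 days.

17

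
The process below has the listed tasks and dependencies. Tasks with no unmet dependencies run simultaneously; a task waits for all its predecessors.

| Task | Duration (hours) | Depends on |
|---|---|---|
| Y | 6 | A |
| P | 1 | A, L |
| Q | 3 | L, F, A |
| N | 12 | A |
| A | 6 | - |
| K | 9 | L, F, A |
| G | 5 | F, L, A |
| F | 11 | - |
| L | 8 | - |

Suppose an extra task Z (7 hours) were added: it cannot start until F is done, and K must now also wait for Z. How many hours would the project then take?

Originally the project takes 20 hours.
With Z inserted, K now waits for max(L, F, A, Z).
New critical path: F→Z→K = 11+7+9 = 27 ⇒ 27 hours.

27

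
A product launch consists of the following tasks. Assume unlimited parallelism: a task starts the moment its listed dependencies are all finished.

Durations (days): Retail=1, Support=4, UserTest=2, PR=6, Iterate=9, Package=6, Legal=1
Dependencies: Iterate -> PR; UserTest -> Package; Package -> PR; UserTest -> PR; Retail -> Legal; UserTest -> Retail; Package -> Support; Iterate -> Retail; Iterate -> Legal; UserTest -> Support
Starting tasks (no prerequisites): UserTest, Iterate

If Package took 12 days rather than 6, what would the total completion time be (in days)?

20

Actual critical path: Iterate→PR = 9+6 = 15 ⇒ 15 days.
Package has 1 day of float (longest path through it is 14).
Now UserTest→Package→PR = 2+12+6 = 20 is longest, so the finish becomes 20 days.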